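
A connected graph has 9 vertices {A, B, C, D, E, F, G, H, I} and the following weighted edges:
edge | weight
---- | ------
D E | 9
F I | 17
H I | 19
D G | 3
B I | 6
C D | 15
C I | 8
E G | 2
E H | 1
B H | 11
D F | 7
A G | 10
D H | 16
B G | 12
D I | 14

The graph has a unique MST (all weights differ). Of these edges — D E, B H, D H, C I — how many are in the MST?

Sort edges by weight, then run Kruskal:
E H (1): add — endpoints in different components.
E G (2): add — endpoints in different components.
D G (3): add — endpoints in different components.
B I (6): add — endpoints in different components.
D F (7): add — endpoints in different components.
C I (8): add — endpoints in different components.
D E (9): skip — D and E already connected.
A G (10): add — endpoints in different components.
B H (11): add — endpoints in different components.
MST edge set: {E H, E G, D G, B I, D F, C I, A G, B H}.
Of the listed edges, {B H, C I} are in the MST → 2.

2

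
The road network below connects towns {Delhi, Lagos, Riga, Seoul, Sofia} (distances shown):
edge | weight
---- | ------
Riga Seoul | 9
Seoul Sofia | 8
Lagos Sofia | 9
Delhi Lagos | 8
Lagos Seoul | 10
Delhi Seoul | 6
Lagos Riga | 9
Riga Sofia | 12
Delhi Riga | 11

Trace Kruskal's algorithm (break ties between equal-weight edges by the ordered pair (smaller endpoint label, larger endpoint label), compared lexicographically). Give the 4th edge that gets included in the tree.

Sort edges by weight, then run Kruskal:
Delhi Seoul (6): add. Components now {Lagos} {Riga} {Delhi,Seoul} {Sofia}
Delhi Lagos (8): add. Components now {Delhi,Lagos,Seoul} {Riga} {Sofia}
Seoul Sofia (8): add. Components now {Delhi,Lagos,Seoul,Sofia} {Riga}
Lagos Riga (9): add. Components now {Delhi,Lagos,Riga,Seoul,Sofia}
The 4th edge added is Lagos Riga.

Lagos-Riga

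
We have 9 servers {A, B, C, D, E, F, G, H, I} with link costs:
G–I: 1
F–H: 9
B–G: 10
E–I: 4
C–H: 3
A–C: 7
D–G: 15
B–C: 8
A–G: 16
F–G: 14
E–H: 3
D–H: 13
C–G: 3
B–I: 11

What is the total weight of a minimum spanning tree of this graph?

47

Grow the tree from D using Prim:
Step 1: frontier [D–H 13, D–G 15] → take D–H (13); add H.
Step 2: frontier [D–G 15, C–H 3, E–H 3, F–H 9] → take C–H (3); add C.
Step 3: frontier [C–G 3, A–C 7, B–C 8, D–G 15, E–H 3, F–H 9] → take E–H (3); add E.
Step 4: frontier [C–G 3, A–C 7, B–C 8, D–G 15, E–I 4, F–H 9] → take C–G (3); add G.
Step 5: frontier [A–C 7, B–C 8, E–I 4, G–I 1, B–G 10, F–G 14, A–G 16, F–H 9] → take G–I (1); add I.
Step 6: frontier [A–C 7, B–C 8, B–G 10, F–G 14, A–G 16, F–H 9, B–I 11] → take A–C (7); add A.
Step 7: frontier [B–C 8, B–G 10, F–G 14, F–H 9, B–I 11] → take B–C (8); add B.
Step 8: frontier [F–G 14, F–H 9] → take F–H (9); add F.
MST edges: D–H, C–H, E–H, C–G, G–I, A–C, B–C, F–H; total weight 13+3+3+3+1+7+8+9 = 47.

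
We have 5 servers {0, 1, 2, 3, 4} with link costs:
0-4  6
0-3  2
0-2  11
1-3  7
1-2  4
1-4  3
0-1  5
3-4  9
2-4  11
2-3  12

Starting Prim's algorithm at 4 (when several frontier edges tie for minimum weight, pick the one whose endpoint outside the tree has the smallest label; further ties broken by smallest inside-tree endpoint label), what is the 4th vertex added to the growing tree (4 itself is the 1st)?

Prim, starting at 4.
Step 1: cheapest edge leaving the tree is 1-4 (3); add 1.
Step 2: cheapest edge leaving the tree is 1-2 (4); add 2.
Step 3: cheapest edge leaving the tree is 0-1 (5); add 0.
Step 4: cheapest edge leaving the tree is 0-3 (2); add 3.
Vertex order: 4, 1, 2, 0, 3. The 4th vertex is 0.

0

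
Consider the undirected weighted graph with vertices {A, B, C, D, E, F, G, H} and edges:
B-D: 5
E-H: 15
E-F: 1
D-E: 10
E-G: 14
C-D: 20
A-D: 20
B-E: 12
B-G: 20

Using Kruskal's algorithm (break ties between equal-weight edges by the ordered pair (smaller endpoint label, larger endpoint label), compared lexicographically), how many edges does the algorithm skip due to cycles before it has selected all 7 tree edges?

2

Kruskal: consider edges lightest-first.
E-F (1): add — endpoints in different components.
B-D (5): add — endpoints in different components.
D-E (10): add — endpoints in different components.
B-E (12): skip — B and E already connected.
E-G (14): add — endpoints in different components.
E-H (15): add — endpoints in different components.
A-D (20): add — endpoints in different components.
B-G (20): skip — B and G already connected.
C-D (20): add — endpoints in different components.
Edges rejected before the tree was complete: 2.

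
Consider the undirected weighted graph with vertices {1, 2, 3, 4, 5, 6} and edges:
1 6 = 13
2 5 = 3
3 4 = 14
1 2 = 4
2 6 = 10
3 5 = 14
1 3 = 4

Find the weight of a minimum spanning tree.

35

Grow the tree from 4 using Prim:
Step 1: frontier [3 4 14] → take 3 4 (14); add 3.
Step 2: frontier [1 3 4, 3 5 14] → take 1 3 (4); add 1.
Step 3: frontier [1 2 4, 1 6 13, 3 5 14] → take 1 2 (4); add 2.
Step 4: frontier [1 6 13, 2 5 3, 2 6 10, 3 5 14] → take 2 5 (3); add 5.
Step 5: frontier [1 6 13, 2 6 10] → take 2 6 (10); add 6.
MST edges: 3 4, 1 3, 1 2, 2 5, 2 6; total weight 14+4+4+3+10 = 35.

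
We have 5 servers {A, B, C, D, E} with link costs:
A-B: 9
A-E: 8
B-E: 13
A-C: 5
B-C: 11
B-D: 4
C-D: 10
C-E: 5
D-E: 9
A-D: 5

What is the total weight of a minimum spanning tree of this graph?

19

Kruskal: consider edges lightest-first.
B-D (4): add — endpoints in different components.
A-C (5): add — endpoints in different components.
A-D (5): add — endpoints in different components.
C-E (5): add — endpoints in different components.
MST edges: B-D, A-C, A-D, C-E; total weight 4+5+5+5 = 19.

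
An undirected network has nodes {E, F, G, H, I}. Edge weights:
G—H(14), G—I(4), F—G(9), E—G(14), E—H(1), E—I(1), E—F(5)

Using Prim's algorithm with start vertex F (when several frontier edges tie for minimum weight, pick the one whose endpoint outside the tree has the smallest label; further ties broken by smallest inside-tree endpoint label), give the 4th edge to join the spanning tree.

Grow the tree from F using Prim:
Step 1: frontier [E—F 5, F—G 9] → take E—F (5); add E.
Step 2: frontier [E—H 1, E—I 1, E—G 14, F—G 9] → take E—H (1); add H.
Step 3: frontier [E—I 1, E—G 14, F—G 9, G—H 14] → take E—I (1); add I.
Step 4: frontier [E—G 14, F—G 9, G—H 14, G—I 4] → take G—I (4); add G.
The 4th edge added is G—I.

G-I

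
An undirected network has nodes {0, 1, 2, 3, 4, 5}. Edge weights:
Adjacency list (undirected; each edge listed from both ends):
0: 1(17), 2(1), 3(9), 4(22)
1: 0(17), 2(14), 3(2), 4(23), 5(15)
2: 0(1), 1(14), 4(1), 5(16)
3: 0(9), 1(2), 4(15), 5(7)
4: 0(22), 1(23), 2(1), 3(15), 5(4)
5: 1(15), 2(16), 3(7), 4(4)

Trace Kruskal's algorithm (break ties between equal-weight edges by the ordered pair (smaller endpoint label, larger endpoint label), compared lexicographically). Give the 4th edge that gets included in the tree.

4-5

Kruskal's algorithm — process edges by increasing weight (ties by edge label):
0—2 (1): add — endpoints in different components.
2—4 (1): add — endpoints in different components.
1—3 (2): add — endpoints in different components.
4—5 (4): add — endpoints in different components.
3—5 (7): add — endpoints in different components.
The 4th edge added is 4—5.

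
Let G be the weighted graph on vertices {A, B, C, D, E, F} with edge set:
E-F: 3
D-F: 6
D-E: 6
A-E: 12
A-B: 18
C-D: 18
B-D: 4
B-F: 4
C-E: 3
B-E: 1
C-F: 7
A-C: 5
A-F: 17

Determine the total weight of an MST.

Grow the tree from C using Prim:
Step 1: cheapest edge leaving the tree is C-E (3); add E.
Step 2: cheapest edge leaving the tree is B-E (1); add B.
Step 3: cheapest edge leaving the tree is E-F (3); add F.
Step 4: cheapest edge leaving the tree is B-D (4); add D.
Step 5: cheapest edge leaving the tree is A-C (5); add A.
MST edges: C-E, B-E, E-F, B-D, A-C; total weight 3+1+3+4+5 = 16.

16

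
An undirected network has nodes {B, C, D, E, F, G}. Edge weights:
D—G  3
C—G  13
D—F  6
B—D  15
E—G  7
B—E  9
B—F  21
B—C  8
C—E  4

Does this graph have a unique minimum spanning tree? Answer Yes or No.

Sort edges by weight, then run Kruskal:
D—G (3): add. Components now {B} {C} {D,G} {E} {F}
C—E (4): add. Components now {B} {C,E} {D,G} {F}
D—F (6): add. Components now {B} {C,E} {D,F,G}
E—G (7): add. Components now {B} {C,D,E,F,G}
B—C (8): add. Components now {B,C,D,E,F,G}
Every non-tree edge has weight strictly greater than the heaviest edge on the tree path between its endpoints, so the MST is unique.

Yes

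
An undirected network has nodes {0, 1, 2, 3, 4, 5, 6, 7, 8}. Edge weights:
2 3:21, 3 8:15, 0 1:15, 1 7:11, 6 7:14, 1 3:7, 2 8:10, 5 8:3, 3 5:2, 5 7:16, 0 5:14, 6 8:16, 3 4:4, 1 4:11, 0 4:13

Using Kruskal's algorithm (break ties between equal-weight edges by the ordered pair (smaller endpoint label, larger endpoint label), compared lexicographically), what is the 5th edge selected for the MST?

Sort edges by weight, then run Kruskal:
3 5 (2): add — endpoints in different components.
5 8 (3): add — endpoints in different components.
3 4 (4): add — endpoints in different components.
1 3 (7): add — endpoints in different components.
2 8 (10): add — endpoints in different components.
1 4 (11): skip — 1 and 4 already connected.
1 7 (11): add — endpoints in different components.
0 4 (13): add — endpoints in different components.
0 5 (14): skip — 0 and 5 already connected.
6 7 (14): add — endpoints in different components.
The 5th edge added is 2 8.

2-8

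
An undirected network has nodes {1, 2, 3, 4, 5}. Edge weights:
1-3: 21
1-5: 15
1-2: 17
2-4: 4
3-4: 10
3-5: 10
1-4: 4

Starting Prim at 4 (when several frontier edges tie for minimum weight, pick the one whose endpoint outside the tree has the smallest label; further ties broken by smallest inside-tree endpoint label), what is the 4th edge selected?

3-5

Prim's algorithm from 4:
Step 1: cheapest edge leaving the tree is 1-4 (4); add 1.
Step 2: cheapest edge leaving the tree is 2-4 (4); add 2.
Step 3: cheapest edge leaving the tree is 3-4 (10); add 3.
Step 4: cheapest edge leaving the tree is 3-5 (10); add 5.
The 4th edge added is 3-5.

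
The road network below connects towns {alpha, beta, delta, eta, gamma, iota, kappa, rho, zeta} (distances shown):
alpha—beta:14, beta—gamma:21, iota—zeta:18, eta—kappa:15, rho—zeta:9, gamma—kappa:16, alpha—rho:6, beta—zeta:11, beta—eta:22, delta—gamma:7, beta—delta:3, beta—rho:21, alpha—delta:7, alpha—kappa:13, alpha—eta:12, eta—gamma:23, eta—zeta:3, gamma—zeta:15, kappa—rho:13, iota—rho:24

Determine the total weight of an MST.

66

Sort edges by weight, then run Kruskal:
beta—delta (3): add — endpoints in different components.
eta—zeta (3): add — endpoints in different components.
alpha—rho (6): add — endpoints in different components.
alpha—delta (7): add — endpoints in different components.
delta—gamma (7): add — endpoints in different components.
rho—zeta (9): add — endpoints in different components.
beta—zeta (11): skip — beta and zeta already connected.
alpha—eta (12): skip — eta and alpha already connected.
alpha—kappa (13): add — endpoints in different components.
kappa—rho (13): skip — rho and kappa already connected.
alpha—beta (14): skip — beta and alpha already connected.
eta—kappa (15): skip — eta and kappa already connected.
gamma—zeta (15): skip — gamma and zeta already connected.
gamma—kappa (16): skip — gamma and kappa already connected.
iota—zeta (18): add — endpoints in different components.
MST edges: beta—delta, eta—zeta, alpha—rho, alpha—delta, delta—gamma, rho—zeta, alpha—kappa, iota—zeta; total weight 3+3+6+7+7+9+13+18 = 66.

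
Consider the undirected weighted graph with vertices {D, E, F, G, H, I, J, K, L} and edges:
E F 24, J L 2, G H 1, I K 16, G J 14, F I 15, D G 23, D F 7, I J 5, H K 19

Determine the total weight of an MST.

Kruskal's algorithm — process edges by increasing weight (ties by edge label):
G H (1): add — endpoints in different components.
J L (2): add — endpoints in different components.
I J (5): add — endpoints in different components.
D F (7): add — endpoints in different components.
G J (14): add — endpoints in different components.
F I (15): add — endpoints in different components.
I K (16): add — endpoints in different components.
H K (19): skip — H and K already connected.
D G (23): skip — D and G already connected.
E F (24): add — endpoints in different components.
MST edges: G H, J L, I J, D F, G J, F I, I K, E F; total weight 1+2+5+7+14+15+16+24 = 84.

84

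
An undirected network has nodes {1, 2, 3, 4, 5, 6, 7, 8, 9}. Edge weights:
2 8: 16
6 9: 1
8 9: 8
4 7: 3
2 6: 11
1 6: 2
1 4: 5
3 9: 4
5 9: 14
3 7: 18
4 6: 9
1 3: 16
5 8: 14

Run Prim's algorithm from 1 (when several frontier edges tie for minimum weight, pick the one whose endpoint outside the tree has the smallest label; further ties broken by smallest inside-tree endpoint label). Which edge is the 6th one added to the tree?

Prim, starting at 1.
Step 1: cheapest edge leaving the tree is 1 6 (2); add 6.
Step 2: cheapest edge leaving the tree is 6 9 (1); add 9.
Step 3: cheapest edge leaving the tree is 3 9 (4); add 3.
Step 4: cheapest edge leaving the tree is 1 4 (5); add 4.
Step 5: cheapest edge leaving the tree is 4 7 (3); add 7.
Step 6: cheapest edge leaving the tree is 8 9 (8); add 8.
Step 7: cheapest edge leaving the tree is 2 6 (11); add 2.
Step 8: cheapest edge leaving the tree is 5 8 (14); add 5.
The 6th edge added is 8 9.

8-9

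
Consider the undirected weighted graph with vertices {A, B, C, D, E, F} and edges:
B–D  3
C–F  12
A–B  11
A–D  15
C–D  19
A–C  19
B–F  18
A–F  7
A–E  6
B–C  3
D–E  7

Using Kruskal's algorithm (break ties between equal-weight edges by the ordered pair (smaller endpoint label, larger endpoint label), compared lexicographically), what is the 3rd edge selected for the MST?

Kruskal: consider edges lightest-first.
B–C (3): add. Components now {A} {B,C} {D} {E} {F}
B–D (3): add. Components now {A} {B,C,D} {E} {F}
A–E (6): add. Components now {A,E} {B,C,D} {F}
A–F (7): add. Components now {A,E,F} {B,C,D}
D–E (7): add. Components now {A,B,C,D,E,F}
The 3rd edge added is A–E.

A-E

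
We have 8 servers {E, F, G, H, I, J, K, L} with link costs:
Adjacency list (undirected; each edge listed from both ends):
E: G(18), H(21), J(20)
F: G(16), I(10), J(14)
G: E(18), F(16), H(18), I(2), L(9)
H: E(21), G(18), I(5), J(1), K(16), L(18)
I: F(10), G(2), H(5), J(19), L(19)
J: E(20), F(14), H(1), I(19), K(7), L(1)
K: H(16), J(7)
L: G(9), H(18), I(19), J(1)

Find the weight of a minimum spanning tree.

44

Prim, starting at G.
Step 1: cheapest edge leaving the tree is G I (2); add I.
Step 2: cheapest edge leaving the tree is H I (5); add H.
Step 3: cheapest edge leaving the tree is H J (1); add J.
Step 4: cheapest edge leaving the tree is J L (1); add L.
Step 5: cheapest edge leaving the tree is J K (7); add K.
Step 6: cheapest edge leaving the tree is F I (10); add F.
Step 7: cheapest edge leaving the tree is E G (18); add E.
MST edges: G I, H I, H J, J L, J K, F I, E G; total weight 2+5+1+1+7+10+18 = 44.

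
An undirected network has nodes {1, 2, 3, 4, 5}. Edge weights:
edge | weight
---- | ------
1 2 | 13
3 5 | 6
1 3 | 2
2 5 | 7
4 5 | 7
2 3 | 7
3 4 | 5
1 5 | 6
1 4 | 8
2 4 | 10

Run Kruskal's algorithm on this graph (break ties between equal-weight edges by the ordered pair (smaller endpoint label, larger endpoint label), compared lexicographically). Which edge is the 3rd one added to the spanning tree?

Sort edges by weight, then run Kruskal:
1 3 (2): add. Components now {1,3} {2} {4} {5}
3 4 (5): add. Components now {1,3,4} {2} {5}
1 5 (6): add. Components now {1,3,4,5} {2}
3 5 (6): skip — 3 and 5 already connected.
2 3 (7): add. Components now {1,2,3,4,5}
The 3rd edge added is 1 5.

1-5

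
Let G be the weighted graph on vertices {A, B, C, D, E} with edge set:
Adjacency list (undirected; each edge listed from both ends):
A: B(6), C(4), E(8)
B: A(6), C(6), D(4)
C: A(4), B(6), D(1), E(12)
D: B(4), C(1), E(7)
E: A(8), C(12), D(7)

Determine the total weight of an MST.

Sort edges by weight, then run Kruskal:
C—D (1): add — endpoints in different components.
A—C (4): add — endpoints in different components.
B—D (4): add — endpoints in different components.
A—B (6): skip — A and B already connected.
B—C (6): skip — B and C already connected.
D—E (7): add — endpoints in different components.
MST edges: C—D, A—C, B—D, D—E; total weight 1+4+4+7 = 16.

16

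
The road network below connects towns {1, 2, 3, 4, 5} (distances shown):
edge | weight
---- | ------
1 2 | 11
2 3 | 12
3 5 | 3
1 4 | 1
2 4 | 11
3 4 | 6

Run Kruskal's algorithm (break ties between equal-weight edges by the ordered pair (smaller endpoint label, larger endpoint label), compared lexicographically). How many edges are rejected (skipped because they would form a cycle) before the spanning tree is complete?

0

Sort edges by weight, then run Kruskal:
1 4 (1): add — endpoints in different components.
3 5 (3): add — endpoints in different components.
3 4 (6): add — endpoints in different components.
1 2 (11): add — endpoints in different components.
Edges rejected before the tree was complete: 0.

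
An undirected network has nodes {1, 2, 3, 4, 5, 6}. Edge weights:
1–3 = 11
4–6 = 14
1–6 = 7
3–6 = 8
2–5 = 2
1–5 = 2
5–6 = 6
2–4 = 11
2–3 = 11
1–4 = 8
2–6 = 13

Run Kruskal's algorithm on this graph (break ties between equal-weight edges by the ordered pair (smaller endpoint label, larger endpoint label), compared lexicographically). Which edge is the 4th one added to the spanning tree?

Kruskal's algorithm — process edges by increasing weight (ties by edge label):
1–5 (2): add — endpoints in different components.
2–5 (2): add — endpoints in different components.
5–6 (6): add — endpoints in different components.
1–6 (7): skip — 1 and 6 already connected.
1–4 (8): add — endpoints in different components.
3–6 (8): add — endpoints in different components.
The 4th edge added is 1–4.

1-4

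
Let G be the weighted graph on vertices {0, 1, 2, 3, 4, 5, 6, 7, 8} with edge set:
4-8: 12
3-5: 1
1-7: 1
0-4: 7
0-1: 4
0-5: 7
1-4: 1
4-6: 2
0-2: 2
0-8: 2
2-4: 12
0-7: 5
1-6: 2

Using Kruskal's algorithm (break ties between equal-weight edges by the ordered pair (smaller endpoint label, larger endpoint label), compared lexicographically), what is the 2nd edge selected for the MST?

Kruskal's algorithm — process edges by increasing weight (ties by edge label):
1-4 (1): add — endpoints in different components.
1-7 (1): add — endpoints in different components.
3-5 (1): add — endpoints in different components.
0-2 (2): add — endpoints in different components.
0-8 (2): add — endpoints in different components.
1-6 (2): add — endpoints in different components.
4-6 (2): skip — 4 and 6 already connected.
0-1 (4): add — endpoints in different components.
0-7 (5): skip — 0 and 7 already connected.
0-4 (7): skip — 0 and 4 already connected.
0-5 (7): add — endpoints in different components.
The 2nd edge added is 1-7.

1-7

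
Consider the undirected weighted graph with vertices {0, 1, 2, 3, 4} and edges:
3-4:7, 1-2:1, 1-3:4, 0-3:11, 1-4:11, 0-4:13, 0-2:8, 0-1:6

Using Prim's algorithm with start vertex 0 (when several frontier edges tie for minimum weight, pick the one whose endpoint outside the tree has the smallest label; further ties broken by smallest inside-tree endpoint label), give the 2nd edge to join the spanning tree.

Prim, starting at 0.
Step 1: cheapest edge leaving the tree is 0-1 (6); add 1.
Step 2: cheapest edge leaving the tree is 1-2 (1); add 2.
Step 3: cheapest edge leaving the tree is 1-3 (4); add 3.
Step 4: cheapest edge leaving the tree is 3-4 (7); add 4.
The 2nd edge added is 1-2.

1-2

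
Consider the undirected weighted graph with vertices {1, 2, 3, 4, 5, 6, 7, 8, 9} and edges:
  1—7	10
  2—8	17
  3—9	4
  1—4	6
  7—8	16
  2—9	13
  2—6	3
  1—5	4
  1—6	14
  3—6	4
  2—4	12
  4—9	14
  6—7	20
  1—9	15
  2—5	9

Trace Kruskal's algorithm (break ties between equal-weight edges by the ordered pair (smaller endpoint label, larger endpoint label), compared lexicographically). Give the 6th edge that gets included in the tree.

Kruskal: consider edges lightest-first.
2—6 (3): add — endpoints in different components.
1—5 (4): add — endpoints in different components.
3—6 (4): add — endpoints in different components.
3—9 (4): add — endpoints in different components.
1—4 (6): add — endpoints in different components.
2—5 (9): add — endpoints in different components.
1—7 (10): add — endpoints in different components.
2—4 (12): skip — 2 and 4 already connected.
2—9 (13): skip — 2 and 9 already connected.
1—6 (14): skip — 1 and 6 already connected.
4—9 (14): skip — 4 and 9 already connected.
1—9 (15): skip — 1 and 9 already connected.
7—8 (16): add — endpoints in different components.
The 6th edge added is 2—5.

2-5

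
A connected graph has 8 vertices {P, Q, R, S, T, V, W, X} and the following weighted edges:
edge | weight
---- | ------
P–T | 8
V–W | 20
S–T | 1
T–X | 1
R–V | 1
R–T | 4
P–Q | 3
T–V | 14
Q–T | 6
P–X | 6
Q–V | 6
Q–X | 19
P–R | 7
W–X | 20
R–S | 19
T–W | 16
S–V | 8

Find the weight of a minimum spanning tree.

Grow the tree from T using Prim:
Step 1: cheapest edge leaving the tree is S–T (1); add S.
Step 2: cheapest edge leaving the tree is T–X (1); add X.
Step 3: cheapest edge leaving the tree is R–T (4); add R.
Step 4: cheapest edge leaving the tree is R–V (1); add V.
Step 5: cheapest edge leaving the tree is P–X (6); add P.
Step 6: cheapest edge leaving the tree is P–Q (3); add Q.
Step 7: cheapest edge leaving the tree is T–W (16); add W.
MST edges: S–T, T–X, R–T, R–V, P–X, P–Q, T–W; total weight 1+1+4+1+6+3+16 = 32.

32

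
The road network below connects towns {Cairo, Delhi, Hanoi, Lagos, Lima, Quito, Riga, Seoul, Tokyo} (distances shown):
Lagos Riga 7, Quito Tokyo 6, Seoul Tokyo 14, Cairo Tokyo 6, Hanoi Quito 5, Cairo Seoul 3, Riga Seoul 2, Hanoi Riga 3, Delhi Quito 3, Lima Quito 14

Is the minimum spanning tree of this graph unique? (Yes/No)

Kruskal's algorithm — process edges by increasing weight (ties by edge label):
Riga Seoul (2): add — endpoints in different components.
Cairo Seoul (3): add — endpoints in different components.
Delhi Quito (3): add — endpoints in different components.
Hanoi Riga (3): add — endpoints in different components.
Hanoi Quito (5): add — endpoints in different components.
Cairo Tokyo (6): add — endpoints in different components.
Quito Tokyo (6): skip — Tokyo and Quito already connected.
Lagos Riga (7): add — endpoints in different components.
Lima Quito (14): add — endpoints in different components.
Non-tree edge Quito Tokyo has weight 6, equal to the heaviest edge on its tree cycle — swapping gives another MST of the same weight. Not unique.

No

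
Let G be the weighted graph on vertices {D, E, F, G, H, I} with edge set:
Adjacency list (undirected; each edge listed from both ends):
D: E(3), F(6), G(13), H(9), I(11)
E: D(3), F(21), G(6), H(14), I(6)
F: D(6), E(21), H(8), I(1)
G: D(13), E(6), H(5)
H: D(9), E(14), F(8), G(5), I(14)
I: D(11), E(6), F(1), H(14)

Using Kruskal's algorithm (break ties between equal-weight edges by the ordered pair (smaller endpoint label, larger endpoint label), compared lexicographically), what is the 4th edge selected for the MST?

Kruskal: consider edges lightest-first.
F–I (1): add. Components now {D} {E} {F,I} {G} {H}
D–E (3): add. Components now {D,E} {F,I} {G} {H}
G–H (5): add. Components now {D,E} {F,I} {G,H}
D–F (6): add. Components now {D,E,F,I} {G,H}
E–G (6): add. Components now {D,E,F,G,H,I}
The 4th edge added is D–F.

D-F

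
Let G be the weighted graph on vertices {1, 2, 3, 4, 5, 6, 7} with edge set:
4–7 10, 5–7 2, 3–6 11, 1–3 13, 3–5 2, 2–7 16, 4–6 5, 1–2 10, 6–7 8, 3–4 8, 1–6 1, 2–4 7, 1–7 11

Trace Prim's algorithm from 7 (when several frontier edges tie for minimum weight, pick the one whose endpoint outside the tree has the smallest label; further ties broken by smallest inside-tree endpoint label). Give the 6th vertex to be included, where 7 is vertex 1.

Prim, starting at 7.
Step 1: frontier [5–7 2, 6–7 8, 4–7 10, 1–7 11, 2–7 16] → take 5–7 (2); add 5.
Step 2: frontier [3–5 2, 6–7 8, 4–7 10, 1–7 11, 2–7 16] → take 3–5 (2); add 3.
Step 3: frontier [3–4 8, 3–6 11, 1–3 13, 6–7 8, 4–7 10, 1–7 11, 2–7 16] → take 3–4 (8); add 4.
Step 4: frontier [3–6 11, 1–3 13, 4–6 5, 2–4 7, 6–7 8, 1–7 11, 2–7 16] → take 4–6 (5); add 6.
Step 5: frontier [1–3 13, 2–4 7, 1–6 1, 1–7 11, 2–7 16] → take 1–6 (1); add 1.
Step 6: frontier [1–2 10, 2–4 7, 2–7 16] → take 2–4 (7); add 2.
Vertex order: 7, 5, 3, 4, 6, 1, 2. The 6th vertex is 1.

1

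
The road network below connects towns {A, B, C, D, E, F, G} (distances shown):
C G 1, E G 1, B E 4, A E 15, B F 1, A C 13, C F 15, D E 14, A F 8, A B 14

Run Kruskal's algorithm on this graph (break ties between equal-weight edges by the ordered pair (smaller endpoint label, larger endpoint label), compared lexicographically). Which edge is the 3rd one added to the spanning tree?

Sort edges by weight, then run Kruskal:
B F (1): add — endpoints in different components.
C G (1): add — endpoints in different components.
E G (1): add — endpoints in different components.
B E (4): add — endpoints in different components.
A F (8): add — endpoints in different components.
A C (13): skip — A and C already connected.
A B (14): skip — A and B already connected.
D E (14): add — endpoints in different components.
The 3rd edge added is E G.

E-G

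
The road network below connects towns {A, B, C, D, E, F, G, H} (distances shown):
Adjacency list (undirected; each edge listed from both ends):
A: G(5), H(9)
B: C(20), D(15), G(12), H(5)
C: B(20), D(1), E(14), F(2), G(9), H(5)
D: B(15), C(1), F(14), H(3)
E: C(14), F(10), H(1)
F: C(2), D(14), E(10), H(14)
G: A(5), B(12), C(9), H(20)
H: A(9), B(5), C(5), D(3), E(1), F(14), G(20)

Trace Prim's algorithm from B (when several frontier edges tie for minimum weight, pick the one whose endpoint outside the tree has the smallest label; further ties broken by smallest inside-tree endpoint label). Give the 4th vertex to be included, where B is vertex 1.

Grow the tree from B using Prim:
Step 1: cheapest edge leaving the tree is B–H (5); add H.
Step 2: cheapest edge leaving the tree is E–H (1); add E.
Step 3: cheapest edge leaving the tree is D–H (3); add D.
Step 4: cheapest edge leaving the tree is C–D (1); add C.
Step 5: cheapest edge leaving the tree is C–F (2); add F.
Step 6: cheapest edge leaving the tree is A–H (9); add A.
Step 7: cheapest edge leaving the tree is A–G (5); add G.
Vertex order: B, H, E, D, C, F, A, G. The 4th vertex is D.

D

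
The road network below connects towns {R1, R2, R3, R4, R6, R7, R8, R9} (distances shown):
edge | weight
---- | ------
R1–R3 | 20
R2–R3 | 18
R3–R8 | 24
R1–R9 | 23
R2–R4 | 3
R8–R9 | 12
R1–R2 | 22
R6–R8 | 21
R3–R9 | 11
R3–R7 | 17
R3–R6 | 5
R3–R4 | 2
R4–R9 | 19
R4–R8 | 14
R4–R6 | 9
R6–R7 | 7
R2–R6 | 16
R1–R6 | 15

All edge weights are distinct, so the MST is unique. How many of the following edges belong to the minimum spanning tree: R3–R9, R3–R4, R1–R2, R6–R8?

2

Kruskal's algorithm — process edges by increasing weight (ties by edge label):
R3–R4 (2): add — endpoints in different components.
R2–R4 (3): add — endpoints in different components.
R3–R6 (5): add — endpoints in different components.
R6–R7 (7): add — endpoints in different components.
R4–R6 (9): skip — R4 and R6 already connected.
R3–R9 (11): add — endpoints in different components.
R8–R9 (12): add — endpoints in different components.
R4–R8 (14): skip — R4 and R8 already connected.
R1–R6 (15): add — endpoints in different components.
MST edge set: {R3–R4, R2–R4, R3–R6, R6–R7, R3–R9, R8–R9, R1–R6}.
Of the listed edges, {R3–R9, R3–R4} are in the MST → 2.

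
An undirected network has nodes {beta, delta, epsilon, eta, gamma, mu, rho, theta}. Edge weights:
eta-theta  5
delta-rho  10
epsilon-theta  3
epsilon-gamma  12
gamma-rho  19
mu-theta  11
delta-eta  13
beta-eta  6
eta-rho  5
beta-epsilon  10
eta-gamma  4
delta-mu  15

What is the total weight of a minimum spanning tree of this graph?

Prim's algorithm from rho:
Step 1: cheapest edge leaving the tree is eta-rho (5); add eta.
Step 2: cheapest edge leaving the tree is eta-gamma (4); add gamma.
Step 3: cheapest edge leaving the tree is eta-theta (5); add theta.
Step 4: cheapest edge leaving the tree is epsilon-theta (3); add epsilon.
Step 5: cheapest edge leaving the tree is beta-eta (6); add beta.
Step 6: cheapest edge leaving the tree is delta-rho (10); add delta.
Step 7: cheapest edge leaving the tree is mu-theta (11); add mu.
MST edges: eta-rho, eta-gamma, eta-theta, epsilon-theta, beta-eta, delta-rho, mu-theta; total weight 5+4+5+3+6+10+11 = 44.

44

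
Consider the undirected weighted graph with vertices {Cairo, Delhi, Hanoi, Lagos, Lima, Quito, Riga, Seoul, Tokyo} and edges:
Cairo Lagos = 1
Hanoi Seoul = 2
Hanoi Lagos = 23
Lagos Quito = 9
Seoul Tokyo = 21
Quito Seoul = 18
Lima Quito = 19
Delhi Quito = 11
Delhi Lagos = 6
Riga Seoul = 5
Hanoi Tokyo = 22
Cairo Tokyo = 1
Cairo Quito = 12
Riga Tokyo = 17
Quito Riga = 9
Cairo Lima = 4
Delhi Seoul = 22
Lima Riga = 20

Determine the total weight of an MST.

Prim's algorithm from Riga:
Step 1: cheapest edge leaving the tree is Riga Seoul (5); add Seoul.
Step 2: cheapest edge leaving the tree is Hanoi Seoul (2); add Hanoi.
Step 3: cheapest edge leaving the tree is Quito Riga (9); add Quito.
Step 4: cheapest edge leaving the tree is Lagos Quito (9); add Lagos.
Step 5: cheapest edge leaving the tree is Cairo Lagos (1); add Cairo.
Step 6: cheapest edge leaving the tree is Cairo Tokyo (1); add Tokyo.
Step 7: cheapest edge leaving the tree is Cairo Lima (4); add Lima.
Step 8: cheapest edge leaving the tree is Delhi Lagos (6); add Delhi.
MST edges: Riga Seoul, Hanoi Seoul, Quito Riga, Lagos Quito, Cairo Lagos, Cairo Tokyo, Cairo Lima, Delhi Lagos; total weight 5+2+9+9+1+1+4+6 = 37.

37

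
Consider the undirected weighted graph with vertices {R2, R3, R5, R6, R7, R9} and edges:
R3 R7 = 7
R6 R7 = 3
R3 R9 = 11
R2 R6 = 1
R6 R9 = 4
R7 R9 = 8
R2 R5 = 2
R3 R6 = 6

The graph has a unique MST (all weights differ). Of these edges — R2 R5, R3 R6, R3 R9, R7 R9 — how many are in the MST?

Kruskal's algorithm — process edges by increasing weight (ties by edge label):
R2 R6 (1): add. Components now {R9} {R2,R6} {R5} {R7} {R3}
R2 R5 (2): add. Components now {R9} {R2,R5,R6} {R7} {R3}
R6 R7 (3): add. Components now {R9} {R2,R5,R6,R7} {R3}
R6 R9 (4): add. Components now {R2,R5,R6,R7,R9} {R3}
R3 R6 (6): add. Components now {R2,R3,R5,R6,R7,R9}
MST edge set: {R2 R6, R2 R5, R6 R7, R6 R9, R3 R6}.
Of the listed edges, {R2 R5, R3 R6} are in the MST → 2.

2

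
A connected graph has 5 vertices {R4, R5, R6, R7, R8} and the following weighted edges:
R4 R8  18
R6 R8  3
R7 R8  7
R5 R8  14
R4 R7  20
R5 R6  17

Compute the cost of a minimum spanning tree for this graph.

Sort edges by weight, then run Kruskal:
R6 R8 (3): add. Components now {R5} {R6,R8} {R7} {R4}
R7 R8 (7): add. Components now {R5} {R6,R7,R8} {R4}
R5 R8 (14): add. Components now {R5,R6,R7,R8} {R4}
R5 R6 (17): skip — R5 and R6 already connected.
R4 R8 (18): add. Components now {R4,R5,R6,R7,R8}
MST edges: R6 R8, R7 R8, R5 R8, R4 R8; total weight 3+7+14+18 = 42.

42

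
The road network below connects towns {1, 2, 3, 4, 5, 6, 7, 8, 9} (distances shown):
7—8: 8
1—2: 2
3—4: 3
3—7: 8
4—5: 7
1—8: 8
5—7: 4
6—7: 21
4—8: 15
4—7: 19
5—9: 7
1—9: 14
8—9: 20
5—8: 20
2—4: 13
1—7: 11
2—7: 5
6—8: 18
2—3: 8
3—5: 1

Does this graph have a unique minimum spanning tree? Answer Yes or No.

No

Kruskal's algorithm — process edges by increasing weight (ties by edge label):
3—5 (1): add — endpoints in different components.
1—2 (2): add — endpoints in different components.
3—4 (3): add — endpoints in different components.
5—7 (4): add — endpoints in different components.
2—7 (5): add — endpoints in different components.
4—5 (7): skip — 4 and 5 already connected.
5—9 (7): add — endpoints in different components.
1—8 (8): add — endpoints in different components.
2—3 (8): skip — 2 and 3 already connected.
3—7 (8): skip — 3 and 7 already connected.
7—8 (8): skip — 7 and 8 already connected.
1—7 (11): skip — 1 and 7 already connected.
2—4 (13): skip — 2 and 4 already connected.
1—9 (14): skip — 1 and 9 already connected.
4—8 (15): skip — 4 and 8 already connected.
6—8 (18): add — endpoints in different components.
Non-tree edge 7—8 has weight 8, equal to the heaviest edge on its tree cycle — swapping gives another MST of the same weight. Not unique.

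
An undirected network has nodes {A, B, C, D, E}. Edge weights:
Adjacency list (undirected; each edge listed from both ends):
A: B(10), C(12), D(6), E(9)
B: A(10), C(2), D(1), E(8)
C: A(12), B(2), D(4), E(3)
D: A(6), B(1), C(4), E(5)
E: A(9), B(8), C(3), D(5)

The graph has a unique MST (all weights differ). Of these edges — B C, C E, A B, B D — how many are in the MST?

Kruskal's algorithm — process edges by increasing weight (ties by edge label):
B D (1): add. Components now {A} {B,D} {C} {E}
B C (2): add. Components now {A} {B,C,D} {E}
C E (3): add. Components now {A} {B,C,D,E}
C D (4): skip — C and D already connected.
D E (5): skip — D and E already connected.
A D (6): add. Components now {A,B,C,D,E}
MST edge set: {B D, B C, C E, A D}.
Of the listed edges, {B C, C E, B D} are in the MST → 3.

3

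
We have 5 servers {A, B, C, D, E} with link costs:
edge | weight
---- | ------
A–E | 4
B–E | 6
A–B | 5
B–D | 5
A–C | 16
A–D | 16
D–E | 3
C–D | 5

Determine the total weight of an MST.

Grow the tree from D using Prim:
Step 1: cheapest edge leaving the tree is D–E (3); add E.
Step 2: cheapest edge leaving the tree is A–E (4); add A.
Step 3: cheapest edge leaving the tree is A–B (5); add B.
Step 4: cheapest edge leaving the tree is C–D (5); add C.
MST edges: D–E, A–E, A–B, C–D; total weight 3+4+5+5 = 17.

17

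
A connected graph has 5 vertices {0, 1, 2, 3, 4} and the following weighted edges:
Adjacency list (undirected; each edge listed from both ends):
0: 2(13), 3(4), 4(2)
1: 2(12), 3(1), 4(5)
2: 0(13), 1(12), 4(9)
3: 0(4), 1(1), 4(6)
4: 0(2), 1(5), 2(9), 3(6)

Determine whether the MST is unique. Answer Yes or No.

Sort edges by weight, then run Kruskal:
1–3 (1): add — endpoints in different components.
0–4 (2): add — endpoints in different components.
0–3 (4): add — endpoints in different components.
1–4 (5): skip — 1 and 4 already connected.
3–4 (6): skip — 3 and 4 already connected.
2–4 (9): add — endpoints in different components.
Every non-tree edge has weight strictly greater than the heaviest edge on the tree path between its endpoints, so the MST is unique.

Yes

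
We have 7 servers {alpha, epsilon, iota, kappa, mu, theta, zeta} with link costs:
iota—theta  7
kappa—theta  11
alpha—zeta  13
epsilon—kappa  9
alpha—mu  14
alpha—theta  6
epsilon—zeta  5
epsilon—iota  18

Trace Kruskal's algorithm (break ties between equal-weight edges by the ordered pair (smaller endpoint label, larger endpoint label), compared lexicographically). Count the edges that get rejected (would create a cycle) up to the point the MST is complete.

1

Kruskal: consider edges lightest-first.
epsilon—zeta (5): add — endpoints in different components.
alpha—theta (6): add — endpoints in different components.
iota—theta (7): add — endpoints in different components.
epsilon—kappa (9): add — endpoints in different components.
kappa—theta (11): add — endpoints in different components.
alpha—zeta (13): skip — zeta and alpha already connected.
alpha—mu (14): add — endpoints in different components.
Edges rejected before the tree was complete: 1.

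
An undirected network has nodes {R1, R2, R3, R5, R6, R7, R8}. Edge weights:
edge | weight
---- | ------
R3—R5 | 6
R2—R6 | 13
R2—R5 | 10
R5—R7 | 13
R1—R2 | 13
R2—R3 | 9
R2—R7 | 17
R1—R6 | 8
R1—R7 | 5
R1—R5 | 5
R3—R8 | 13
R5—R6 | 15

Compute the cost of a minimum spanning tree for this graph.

46

Kruskal's algorithm — process edges by increasing weight (ties by edge label):
R1—R5 (5): add. Components now {R2} {R7} {R8} {R1,R5} {R3} {R6}
R1—R7 (5): add. Components now {R2} {R1,R5,R7} {R8} {R3} {R6}
R3—R5 (6): add. Components now {R2} {R1,R3,R5,R7} {R8} {R6}
R1—R6 (8): add. Components now {R2} {R1,R3,R5,R6,R7} {R8}
R2—R3 (9): add. Components now {R1,R2,R3,R5,R6,R7} {R8}
R2—R5 (10): skip — R2 and R5 already connected.
R1—R2 (13): skip — R2 and R1 already connected.
R2—R6 (13): skip — R2 and R6 already connected.
R3—R8 (13): add. Components now {R1,R2,R3,R5,R6,R7,R8}
MST edges: R1—R5, R1—R7, R3—R5, R1—R6, R2—R3, R3—R8; total weight 5+5+6+8+9+13 = 46.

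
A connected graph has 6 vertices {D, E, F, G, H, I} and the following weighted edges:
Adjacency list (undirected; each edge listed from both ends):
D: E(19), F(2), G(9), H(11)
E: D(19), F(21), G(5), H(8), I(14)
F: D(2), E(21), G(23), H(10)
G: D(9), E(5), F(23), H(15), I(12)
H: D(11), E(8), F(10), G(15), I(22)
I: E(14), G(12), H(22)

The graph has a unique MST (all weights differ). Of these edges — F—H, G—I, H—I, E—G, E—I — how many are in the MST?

Kruskal: consider edges lightest-first.
D—F (2): add — endpoints in different components.
E—G (5): add — endpoints in different components.
E—H (8): add — endpoints in different components.
D—G (9): add — endpoints in different components.
F—H (10): skip — F and H already connected.
D—H (11): skip — D and H already connected.
G—I (12): add — endpoints in different components.
MST edge set: {D—F, E—G, E—H, D—G, G—I}.
Of the listed edges, {G—I, E—G} are in the MST → 2.

2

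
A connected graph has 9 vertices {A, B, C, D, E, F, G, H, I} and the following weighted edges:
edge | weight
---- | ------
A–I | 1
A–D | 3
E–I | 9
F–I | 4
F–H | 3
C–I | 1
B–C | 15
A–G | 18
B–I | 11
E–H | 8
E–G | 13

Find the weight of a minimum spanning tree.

Prim, starting at H.
Step 1: cheapest edge leaving the tree is F–H (3); add F.
Step 2: cheapest edge leaving the tree is F–I (4); add I.
Step 3: cheapest edge leaving the tree is A–I (1); add A.
Step 4: cheapest edge leaving the tree is C–I (1); add C.
Step 5: cheapest edge leaving the tree is A–D (3); add D.
Step 6: cheapest edge leaving the tree is E–H (8); add E.
Step 7: cheapest edge leaving the tree is B–I (11); add B.
Step 8: cheapest edge leaving the tree is E–G (13); add G.
MST edges: F–H, F–I, A–I, C–I, A–D, E–H, B–I, E–G; total weight 3+4+1+1+3+8+11+13 = 44.

44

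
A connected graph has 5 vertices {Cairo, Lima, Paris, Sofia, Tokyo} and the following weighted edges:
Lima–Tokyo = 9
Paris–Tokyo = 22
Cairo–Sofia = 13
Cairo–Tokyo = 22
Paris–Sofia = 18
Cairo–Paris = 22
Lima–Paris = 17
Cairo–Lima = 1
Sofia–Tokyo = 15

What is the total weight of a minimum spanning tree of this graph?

40

Kruskal's algorithm — process edges by increasing weight (ties by edge label):
Cairo–Lima (1): add — endpoints in different components.
Lima–Tokyo (9): add — endpoints in different components.
Cairo–Sofia (13): add — endpoints in different components.
Sofia–Tokyo (15): skip — Tokyo and Sofia already connected.
Lima–Paris (17): add — endpoints in different components.
MST edges: Cairo–Lima, Lima–Tokyo, Cairo–Sofia, Lima–Paris; total weight 1+9+13+17 = 40.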